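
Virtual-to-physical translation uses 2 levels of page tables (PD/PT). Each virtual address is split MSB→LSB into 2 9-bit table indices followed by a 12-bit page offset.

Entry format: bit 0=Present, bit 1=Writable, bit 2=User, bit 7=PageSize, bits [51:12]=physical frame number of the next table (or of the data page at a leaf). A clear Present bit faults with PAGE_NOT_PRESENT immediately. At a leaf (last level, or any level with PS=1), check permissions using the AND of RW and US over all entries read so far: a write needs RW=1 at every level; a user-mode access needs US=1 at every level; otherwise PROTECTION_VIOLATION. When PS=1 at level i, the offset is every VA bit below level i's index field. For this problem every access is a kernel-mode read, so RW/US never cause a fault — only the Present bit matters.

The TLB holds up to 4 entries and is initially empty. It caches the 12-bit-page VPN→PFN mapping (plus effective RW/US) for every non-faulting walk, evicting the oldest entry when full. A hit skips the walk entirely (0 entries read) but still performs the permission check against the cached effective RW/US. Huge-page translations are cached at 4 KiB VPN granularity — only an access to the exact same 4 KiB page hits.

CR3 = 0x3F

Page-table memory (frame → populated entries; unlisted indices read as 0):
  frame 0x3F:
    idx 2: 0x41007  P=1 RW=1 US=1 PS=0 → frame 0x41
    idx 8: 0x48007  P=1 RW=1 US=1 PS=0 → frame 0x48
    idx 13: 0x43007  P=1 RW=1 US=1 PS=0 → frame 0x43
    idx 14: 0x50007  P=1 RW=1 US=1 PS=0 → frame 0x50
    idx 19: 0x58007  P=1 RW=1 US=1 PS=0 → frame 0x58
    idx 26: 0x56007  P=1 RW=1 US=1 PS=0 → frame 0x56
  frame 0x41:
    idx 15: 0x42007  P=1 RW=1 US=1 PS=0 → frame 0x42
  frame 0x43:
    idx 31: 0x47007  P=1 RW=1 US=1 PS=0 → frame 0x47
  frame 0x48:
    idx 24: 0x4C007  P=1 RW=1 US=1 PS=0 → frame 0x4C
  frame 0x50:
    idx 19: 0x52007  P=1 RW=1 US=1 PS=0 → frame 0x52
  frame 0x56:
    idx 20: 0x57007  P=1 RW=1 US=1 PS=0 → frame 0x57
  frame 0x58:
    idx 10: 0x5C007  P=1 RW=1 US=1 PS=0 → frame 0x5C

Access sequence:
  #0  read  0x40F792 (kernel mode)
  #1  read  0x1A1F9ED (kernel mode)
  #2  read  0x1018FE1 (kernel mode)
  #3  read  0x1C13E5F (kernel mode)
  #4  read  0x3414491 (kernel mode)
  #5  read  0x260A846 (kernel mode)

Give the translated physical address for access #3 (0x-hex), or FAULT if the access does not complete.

Per-access translation:
#0 VA=0x40F792 (r,kernel):
  L0: frame=0x3F idx=2 entry=0x41007 [P=1 RW=1 US=1 PS=0]
  L1: frame=0x41 idx=15 entry=0x42007 [P=1 RW=1 US=1 PS=0]
  ⇒ phys 0x42792  [2 reads]
#1 VA=0x1A1F9ED (r,kernel):
  L0: frame=0x3F idx=13 entry=0x43007 [P=1 RW=1 US=1 PS=0]
  L1: frame=0x43 idx=31 entry=0x47007 [P=1 RW=1 US=1 PS=0]
  ⇒ phys 0x479ED  [2 reads]
#2 VA=0x1018FE1 (r,kernel):
  L0: frame=0x3F idx=8 entry=0x48007 [P=1 RW=1 US=1 PS=0]
  L1: frame=0x48 idx=24 entry=0x4C007 [P=1 RW=1 US=1 PS=0]
  ⇒ phys 0x4CFE1  [2 reads]
#3 VA=0x1C13E5F (r,kernel):
  L0: frame=0x3F idx=14 entry=0x50007 [P=1 RW=1 US=1 PS=0]
  L1: frame=0x50 idx=19 entry=0x52007 [P=1 RW=1 US=1 PS=0]
  ⇒ phys 0x52E5F  [2 reads]
#4 VA=0x3414491 (r,kernel):
  L0: frame=0x3F idx=26 entry=0x56007 [P=1 RW=1 US=1 PS=0]
  L1: frame=0x56 idx=20 entry=0x57007 [P=1 RW=1 US=1 PS=0]
  ⇒ phys 0x57491  [2 reads]
#5 VA=0x260A846 (r,kernel):
  L0: frame=0x3F idx=19 entry=0x58007 [P=1 RW=1 US=1 PS=0]
  L1: frame=0x58 idx=10 entry=0x5C007 [P=1 RW=1 US=1 PS=0]
  ⇒ phys 0x5C846  [2 reads]

Access #3 PA: 0x52E5F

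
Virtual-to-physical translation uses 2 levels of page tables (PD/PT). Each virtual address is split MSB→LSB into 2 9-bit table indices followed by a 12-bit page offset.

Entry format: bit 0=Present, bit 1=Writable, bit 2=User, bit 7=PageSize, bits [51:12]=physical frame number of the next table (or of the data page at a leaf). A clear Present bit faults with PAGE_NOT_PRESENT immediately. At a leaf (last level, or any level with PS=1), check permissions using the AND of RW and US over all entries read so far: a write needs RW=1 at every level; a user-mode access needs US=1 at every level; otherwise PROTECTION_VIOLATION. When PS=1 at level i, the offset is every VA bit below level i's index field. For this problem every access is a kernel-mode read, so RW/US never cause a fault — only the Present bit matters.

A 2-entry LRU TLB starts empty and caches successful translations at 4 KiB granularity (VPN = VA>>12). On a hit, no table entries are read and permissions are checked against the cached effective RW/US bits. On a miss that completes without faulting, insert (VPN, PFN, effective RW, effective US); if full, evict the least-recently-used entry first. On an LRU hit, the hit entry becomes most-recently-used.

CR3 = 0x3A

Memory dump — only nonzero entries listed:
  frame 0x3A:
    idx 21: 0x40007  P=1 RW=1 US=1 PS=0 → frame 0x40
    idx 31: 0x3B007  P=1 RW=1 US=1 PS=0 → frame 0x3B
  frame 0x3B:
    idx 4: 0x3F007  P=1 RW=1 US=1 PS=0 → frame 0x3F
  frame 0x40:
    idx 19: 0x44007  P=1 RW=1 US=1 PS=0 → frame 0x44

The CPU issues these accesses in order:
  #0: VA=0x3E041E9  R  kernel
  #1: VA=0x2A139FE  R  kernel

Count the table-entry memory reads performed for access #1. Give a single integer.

Per-access translation:
#0 VA=0x3E041E9 (r,kernel):
  lvl0: tbl 0x3A, slot 31 ⇒ 0x3B007 (P1/RW1/US1/PS0)
  lvl1: tbl 0x3B, slot 4 ⇒ 0x3F007 (P1/RW1/US1/PS0)
  ✓ 0x3F1E9  — 2 lookups
#1 VA=0x2A139FE (r,kernel):
  lvl0: tbl 0x3A, slot 21 ⇒ 0x40007 (P1/RW1/US1/PS0)
  lvl1: tbl 0x40, slot 19 ⇒ 0x44007 (P1/RW1/US1/PS0)
  ✓ 0x449FE  — 2 lookups

Entries read for #1: 2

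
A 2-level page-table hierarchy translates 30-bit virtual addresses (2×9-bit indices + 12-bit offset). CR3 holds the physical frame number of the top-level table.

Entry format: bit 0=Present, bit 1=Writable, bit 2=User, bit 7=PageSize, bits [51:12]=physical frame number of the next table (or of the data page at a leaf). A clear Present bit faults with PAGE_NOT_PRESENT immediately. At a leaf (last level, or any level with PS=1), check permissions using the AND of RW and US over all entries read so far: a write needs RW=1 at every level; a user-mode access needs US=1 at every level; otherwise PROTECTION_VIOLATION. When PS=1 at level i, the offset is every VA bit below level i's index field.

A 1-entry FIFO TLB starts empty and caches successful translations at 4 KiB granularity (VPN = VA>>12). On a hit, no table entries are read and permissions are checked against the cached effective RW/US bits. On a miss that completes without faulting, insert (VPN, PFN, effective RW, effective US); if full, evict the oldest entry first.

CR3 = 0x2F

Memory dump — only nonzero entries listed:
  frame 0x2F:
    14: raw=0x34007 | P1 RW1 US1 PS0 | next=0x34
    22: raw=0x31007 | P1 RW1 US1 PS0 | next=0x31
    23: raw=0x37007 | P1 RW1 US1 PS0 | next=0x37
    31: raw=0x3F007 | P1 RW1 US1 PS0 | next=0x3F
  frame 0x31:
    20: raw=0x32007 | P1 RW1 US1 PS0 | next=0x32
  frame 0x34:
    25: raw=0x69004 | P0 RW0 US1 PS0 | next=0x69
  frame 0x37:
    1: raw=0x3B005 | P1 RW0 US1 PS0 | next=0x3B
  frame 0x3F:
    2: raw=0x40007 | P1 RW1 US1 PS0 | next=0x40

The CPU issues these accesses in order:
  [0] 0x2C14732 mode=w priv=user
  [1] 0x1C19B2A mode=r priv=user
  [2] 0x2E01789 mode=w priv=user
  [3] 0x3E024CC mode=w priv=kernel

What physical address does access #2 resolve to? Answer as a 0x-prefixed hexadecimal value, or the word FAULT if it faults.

Trace:
#0 VA=0x2C14732 (w,user):
  lvl0: tbl 0x2F, slot 22 ⇒ 0x31007 (P1/RW1/US1/PS0)
  lvl1: tbl 0x31, slot 20 ⇒ 0x32007 (P1/RW1/US1/PS0)
  ⇒ phys 0x32732  [2 reads]
#1 VA=0x1C19B2A (r,user):
  lvl0: tbl 0x2F, slot 14 ⇒ 0x34007 (P1/RW1/US1/PS0)
  lvl1: tbl 0x34, slot 25 ⇒ 0x69004 (P0/RW0/US1/PS0)
  ⇒ fault: PAGE_NOT_PRESENT  — 2 lookups
#2 VA=0x2E01789 (w,user):
  lvl0: tbl 0x2F, slot 23 ⇒ 0x37007 (P1/RW1/US1/PS0)
  lvl1: tbl 0x37, slot 1 ⇒ 0x3B005 (P1/RW0/US1/PS0)
  ⇒ fault: PROTECTION_VIOLATION  — 2 lookups
#3 VA=0x3E024CC (w,kernel):
  lvl0: tbl 0x2F, slot 31 ⇒ 0x3F007 (P1/RW1/US1/PS0)
  lvl1: tbl 0x3F, slot 2 ⇒ 0x40007 (P1/RW1/US1/PS0)
  ⇒ phys 0x404CC  [2 reads]

Access #2 PA: FAULT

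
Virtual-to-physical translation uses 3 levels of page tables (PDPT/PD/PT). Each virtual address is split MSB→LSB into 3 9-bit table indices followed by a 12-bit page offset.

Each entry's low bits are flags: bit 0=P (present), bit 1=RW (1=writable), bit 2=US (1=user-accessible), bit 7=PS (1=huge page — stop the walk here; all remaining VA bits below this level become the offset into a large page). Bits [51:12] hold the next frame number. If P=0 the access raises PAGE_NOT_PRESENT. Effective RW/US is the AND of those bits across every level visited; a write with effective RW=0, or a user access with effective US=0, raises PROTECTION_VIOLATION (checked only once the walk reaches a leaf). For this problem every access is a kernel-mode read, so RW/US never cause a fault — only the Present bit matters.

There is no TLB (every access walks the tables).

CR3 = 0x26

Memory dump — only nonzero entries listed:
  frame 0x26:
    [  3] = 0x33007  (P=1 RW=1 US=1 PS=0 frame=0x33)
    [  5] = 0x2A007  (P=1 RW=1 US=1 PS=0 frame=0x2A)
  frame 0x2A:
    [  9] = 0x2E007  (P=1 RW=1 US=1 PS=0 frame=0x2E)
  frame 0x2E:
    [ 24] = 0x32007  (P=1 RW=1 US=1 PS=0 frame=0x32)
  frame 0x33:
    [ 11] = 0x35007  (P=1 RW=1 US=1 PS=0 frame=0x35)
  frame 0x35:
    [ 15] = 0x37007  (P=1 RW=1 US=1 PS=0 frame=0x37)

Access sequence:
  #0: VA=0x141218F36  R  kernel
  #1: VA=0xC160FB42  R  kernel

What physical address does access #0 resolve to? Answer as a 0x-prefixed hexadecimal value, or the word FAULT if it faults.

Trace:
#0 VA=0x141218F36 (r,kernel):
  [0] read 0x26 idx=5: raw=0x2A007 flags P=1 W=1 U=1 S=0
  [1] read 0x2A idx=9: raw=0x2E007 flags P=1 W=1 U=1 S=0
  [2] read 0x2E idx=24: raw=0x32007 flags P=1 W=1 U=1 S=0
  ⇒ phys 0x32F36  [3 reads]
#1 VA=0xC160FB42 (r,kernel):
  [0] read 0x26 idx=3: raw=0x33007 flags P=1 W=1 U=1 S=0
  [1] read 0x33 idx=11: raw=0x35007 flags P=1 W=1 U=1 S=0
  [2] read 0x35 idx=15: raw=0x37007 flags P=1 W=1 U=1 S=0
  ⇒ phys 0x37B42  [3 reads]

Access #0 PA: 0x32F36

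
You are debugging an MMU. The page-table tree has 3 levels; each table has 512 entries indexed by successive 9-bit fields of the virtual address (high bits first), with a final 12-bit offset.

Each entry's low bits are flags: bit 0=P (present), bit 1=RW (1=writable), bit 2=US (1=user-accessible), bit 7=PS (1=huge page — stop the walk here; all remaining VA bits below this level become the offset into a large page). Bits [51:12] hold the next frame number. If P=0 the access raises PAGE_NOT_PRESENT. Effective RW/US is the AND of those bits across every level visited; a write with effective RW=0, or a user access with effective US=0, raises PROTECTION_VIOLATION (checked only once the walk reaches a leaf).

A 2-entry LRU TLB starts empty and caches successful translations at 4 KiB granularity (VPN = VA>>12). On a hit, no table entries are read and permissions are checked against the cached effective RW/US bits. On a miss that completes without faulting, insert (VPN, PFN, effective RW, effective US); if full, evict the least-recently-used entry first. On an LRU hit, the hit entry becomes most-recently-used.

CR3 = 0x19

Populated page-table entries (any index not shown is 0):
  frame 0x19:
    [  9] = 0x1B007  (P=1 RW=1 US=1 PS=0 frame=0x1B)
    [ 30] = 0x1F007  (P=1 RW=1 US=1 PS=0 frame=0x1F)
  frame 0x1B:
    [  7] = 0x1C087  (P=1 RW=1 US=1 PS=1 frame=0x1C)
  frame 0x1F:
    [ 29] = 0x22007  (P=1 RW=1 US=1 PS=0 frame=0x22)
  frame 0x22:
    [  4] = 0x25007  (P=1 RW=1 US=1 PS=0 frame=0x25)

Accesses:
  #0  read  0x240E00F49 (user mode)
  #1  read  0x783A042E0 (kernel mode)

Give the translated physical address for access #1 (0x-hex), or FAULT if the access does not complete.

Per-access translation:
#0 VA=0x240E00F49 (r,user):
  L0 @0x19[9] → 0x1B007  P=1,RW=1,US=1,PS=0
  L1 @0x1B[7] → 0x1C087  P=1,RW=1,US=1,PS=1
  → PA=0x1CF49 (huge @L1)  (2 entries read)
#1 VA=0x783A042E0 (r,kernel):
  L0 @0x19[30] → 0x1F007  P=1,RW=1,US=1,PS=0
  L1 @0x1F[29] → 0x22007  P=1,RW=1,US=1,PS=0
  L2 @0x22[4] → 0x25007  P=1,RW=1,US=1,PS=0
  → PA=0x252E0  (3 entries read)

Access #1 PA: 0x252E0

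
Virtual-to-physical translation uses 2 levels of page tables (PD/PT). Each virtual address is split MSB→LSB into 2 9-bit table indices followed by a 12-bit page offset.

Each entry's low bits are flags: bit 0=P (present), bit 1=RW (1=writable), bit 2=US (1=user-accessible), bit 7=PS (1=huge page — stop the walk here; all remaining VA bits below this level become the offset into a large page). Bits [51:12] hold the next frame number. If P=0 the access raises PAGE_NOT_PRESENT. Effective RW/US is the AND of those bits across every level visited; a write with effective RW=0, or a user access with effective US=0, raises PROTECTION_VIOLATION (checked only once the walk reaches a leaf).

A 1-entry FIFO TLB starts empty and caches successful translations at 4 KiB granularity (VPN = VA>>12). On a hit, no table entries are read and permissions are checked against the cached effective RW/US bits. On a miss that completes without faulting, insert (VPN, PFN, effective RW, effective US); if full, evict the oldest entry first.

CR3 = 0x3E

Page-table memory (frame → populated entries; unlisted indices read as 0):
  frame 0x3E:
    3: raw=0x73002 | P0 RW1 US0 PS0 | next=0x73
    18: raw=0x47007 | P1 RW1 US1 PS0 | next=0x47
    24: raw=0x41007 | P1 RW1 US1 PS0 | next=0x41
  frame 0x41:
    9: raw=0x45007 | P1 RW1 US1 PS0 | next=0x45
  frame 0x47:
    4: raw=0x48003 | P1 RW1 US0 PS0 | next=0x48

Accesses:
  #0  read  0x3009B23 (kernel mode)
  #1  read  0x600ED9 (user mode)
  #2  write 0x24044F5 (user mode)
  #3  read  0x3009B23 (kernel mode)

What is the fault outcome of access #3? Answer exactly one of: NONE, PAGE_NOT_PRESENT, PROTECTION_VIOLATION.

Trace:
#0 VA=0x3009B23 (r,kernel):
  L0 @0x3E[24] → 0x41007  P=1,RW=1,US=1,PS=0
  L1 @0x41[9] → 0x45007  P=1,RW=1,US=1,PS=0
  → PA=0x45B23  (2 entries read)
#1 VA=0x600ED9 (r,user):
  L0 @0x3E[3] → 0x73002  P=0,RW=1,US=0,PS=0
  → PAGE_NOT_PRESENT  (1 entries read)
#2 VA=0x24044F5 (w,user):
  L0 @0x3E[18] → 0x47007  P=1,RW=1,US=1,PS=0
  L1 @0x47[4] → 0x48003  P=1,RW=1,US=0,PS=0
  → PROTECTION_VIOLATION  (2 entries read)
#3 VA=0x3009B23 (r,kernel):
  TLB hit vpn=0x3009 → PA=0x45B23

Access #3 fault: NONE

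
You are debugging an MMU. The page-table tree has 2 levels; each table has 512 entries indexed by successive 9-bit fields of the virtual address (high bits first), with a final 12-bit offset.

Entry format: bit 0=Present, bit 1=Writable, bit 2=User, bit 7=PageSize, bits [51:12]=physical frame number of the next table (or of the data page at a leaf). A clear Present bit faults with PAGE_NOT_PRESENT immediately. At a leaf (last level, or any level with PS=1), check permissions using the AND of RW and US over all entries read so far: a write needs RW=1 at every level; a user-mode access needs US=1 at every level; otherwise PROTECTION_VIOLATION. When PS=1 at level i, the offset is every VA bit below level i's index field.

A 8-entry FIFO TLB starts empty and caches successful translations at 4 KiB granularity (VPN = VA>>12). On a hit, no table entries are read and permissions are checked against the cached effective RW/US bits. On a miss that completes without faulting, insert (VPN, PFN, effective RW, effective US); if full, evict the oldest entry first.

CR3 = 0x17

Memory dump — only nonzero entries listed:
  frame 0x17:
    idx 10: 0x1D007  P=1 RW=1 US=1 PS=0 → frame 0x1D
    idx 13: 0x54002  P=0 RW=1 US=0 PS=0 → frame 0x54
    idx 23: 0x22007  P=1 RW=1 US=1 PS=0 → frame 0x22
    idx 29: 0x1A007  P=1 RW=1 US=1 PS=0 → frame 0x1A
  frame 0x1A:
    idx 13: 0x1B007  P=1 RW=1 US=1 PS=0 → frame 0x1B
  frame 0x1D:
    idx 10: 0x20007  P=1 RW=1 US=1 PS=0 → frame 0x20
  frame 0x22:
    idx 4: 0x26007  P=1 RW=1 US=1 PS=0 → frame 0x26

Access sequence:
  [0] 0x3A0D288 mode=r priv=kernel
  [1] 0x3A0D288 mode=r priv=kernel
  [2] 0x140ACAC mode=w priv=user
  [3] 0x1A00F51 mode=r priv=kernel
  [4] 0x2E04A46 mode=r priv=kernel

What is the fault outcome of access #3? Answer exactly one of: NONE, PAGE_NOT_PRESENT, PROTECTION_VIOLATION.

Trace:
#0 VA=0x3A0D288 (r,kernel):
  L0: frame=0x17 idx=29 entry=0x1A007 [P=1 RW=1 US=1 PS=0]
  L1: frame=0x1A idx=13 entry=0x1B007 [P=1 RW=1 US=1 PS=0]
  ✓ 0x1B288  — 2 lookups
#1 VA=0x3A0D288 (r,kernel):
  TLB hit vpn=0x3A0D → PA=0x1B288
#2 VA=0x140ACAC (w,user):
  L0: frame=0x17 idx=10 entry=0x1D007 [P=1 RW=1 US=1 PS=0]
  L1: frame=0x1D idx=10 entry=0x20007 [P=1 RW=1 US=1 PS=0]
  ✓ 0x20CAC  — 2 lookups
#3 VA=0x1A00F51 (r,kernel):
  L0: frame=0x17 idx=13 entry=0x54002 [P=0 RW=1 US=0 PS=0]
  ⇒ fault: PAGE_NOT_PRESENT  — 1 lookups
#4 VA=0x2E04A46 (r,kernel):
  L0: frame=0x17 idx=23 entry=0x22007 [P=1 RW=1 US=1 PS=0]
  L1: frame=0x22 idx=4 entry=0x26007 [P=1 RW=1 US=1 PS=0]
  ✓ 0x26A46  — 2 lookups

Access #3 fault: PAGE_NOT_PRESENT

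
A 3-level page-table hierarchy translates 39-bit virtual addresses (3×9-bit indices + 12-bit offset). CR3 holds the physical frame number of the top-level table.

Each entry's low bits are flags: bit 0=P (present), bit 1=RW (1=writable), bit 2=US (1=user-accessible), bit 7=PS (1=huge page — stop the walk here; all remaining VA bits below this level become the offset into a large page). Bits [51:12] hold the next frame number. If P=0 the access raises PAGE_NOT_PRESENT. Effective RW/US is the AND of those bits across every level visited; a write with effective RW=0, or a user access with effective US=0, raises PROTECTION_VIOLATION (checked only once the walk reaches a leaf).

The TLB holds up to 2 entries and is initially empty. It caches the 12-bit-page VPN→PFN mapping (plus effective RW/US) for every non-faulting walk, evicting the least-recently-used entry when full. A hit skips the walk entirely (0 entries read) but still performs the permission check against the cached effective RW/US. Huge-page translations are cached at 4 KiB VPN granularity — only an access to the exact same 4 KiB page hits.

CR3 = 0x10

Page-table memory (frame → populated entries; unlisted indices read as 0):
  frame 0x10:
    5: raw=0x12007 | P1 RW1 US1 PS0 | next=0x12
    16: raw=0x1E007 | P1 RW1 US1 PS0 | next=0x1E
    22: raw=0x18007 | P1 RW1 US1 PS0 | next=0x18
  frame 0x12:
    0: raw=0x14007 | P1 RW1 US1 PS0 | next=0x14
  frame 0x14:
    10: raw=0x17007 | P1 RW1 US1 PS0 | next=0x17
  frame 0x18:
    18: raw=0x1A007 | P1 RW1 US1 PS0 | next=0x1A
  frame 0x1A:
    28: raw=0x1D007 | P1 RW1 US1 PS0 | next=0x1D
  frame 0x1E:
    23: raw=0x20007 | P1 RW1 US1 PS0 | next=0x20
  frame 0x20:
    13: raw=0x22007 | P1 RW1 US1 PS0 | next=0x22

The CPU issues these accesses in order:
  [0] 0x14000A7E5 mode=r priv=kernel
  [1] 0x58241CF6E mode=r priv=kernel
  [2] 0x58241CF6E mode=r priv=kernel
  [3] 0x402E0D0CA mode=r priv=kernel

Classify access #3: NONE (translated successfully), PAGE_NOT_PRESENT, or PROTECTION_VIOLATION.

Walk each access:
#0 VA=0x14000A7E5 (r,kernel):
  lvl0: tbl 0x10, slot 5 ⇒ 0x12007 (P1/RW1/US1/PS0)
  lvl1: tbl 0x12, slot 0 ⇒ 0x14007 (P1/RW1/US1/PS0)
  lvl2: tbl 0x14, slot 10 ⇒ 0x17007 (P1/RW1/US1/PS0)
  ⇒ phys 0x177E5  [3 reads]
#1 VA=0x58241CF6E (r,kernel):
  lvl0: tbl 0x10, slot 22 ⇒ 0x18007 (P1/RW1/US1/PS0)
  lvl1: tbl 0x18, slot 18 ⇒ 0x1A007 (P1/RW1/US1/PS0)
  lvl2: tbl 0x1A, slot 28 ⇒ 0x1D007 (P1/RW1/US1/PS0)
  ⇒ phys 0x1DF6E  [3 reads]
#2 VA=0x58241CF6E (r,kernel):
  TLB hit vpn=0x58241C → PA=0x1DF6E
#3 VA=0x402E0D0CA (r,kernel):
  lvl0: tbl 0x10, slot 16 ⇒ 0x1E007 (P1/RW1/US1/PS0)
  lvl1: tbl 0x1E, slot 23 ⇒ 0x20007 (P1/RW1/US1/PS0)
  lvl2: tbl 0x20, slot 13 ⇒ 0x22007 (P1/RW1/US1/PS0)
  ⇒ phys 0x220CA  [3 reads]

Access #3 fault: NONE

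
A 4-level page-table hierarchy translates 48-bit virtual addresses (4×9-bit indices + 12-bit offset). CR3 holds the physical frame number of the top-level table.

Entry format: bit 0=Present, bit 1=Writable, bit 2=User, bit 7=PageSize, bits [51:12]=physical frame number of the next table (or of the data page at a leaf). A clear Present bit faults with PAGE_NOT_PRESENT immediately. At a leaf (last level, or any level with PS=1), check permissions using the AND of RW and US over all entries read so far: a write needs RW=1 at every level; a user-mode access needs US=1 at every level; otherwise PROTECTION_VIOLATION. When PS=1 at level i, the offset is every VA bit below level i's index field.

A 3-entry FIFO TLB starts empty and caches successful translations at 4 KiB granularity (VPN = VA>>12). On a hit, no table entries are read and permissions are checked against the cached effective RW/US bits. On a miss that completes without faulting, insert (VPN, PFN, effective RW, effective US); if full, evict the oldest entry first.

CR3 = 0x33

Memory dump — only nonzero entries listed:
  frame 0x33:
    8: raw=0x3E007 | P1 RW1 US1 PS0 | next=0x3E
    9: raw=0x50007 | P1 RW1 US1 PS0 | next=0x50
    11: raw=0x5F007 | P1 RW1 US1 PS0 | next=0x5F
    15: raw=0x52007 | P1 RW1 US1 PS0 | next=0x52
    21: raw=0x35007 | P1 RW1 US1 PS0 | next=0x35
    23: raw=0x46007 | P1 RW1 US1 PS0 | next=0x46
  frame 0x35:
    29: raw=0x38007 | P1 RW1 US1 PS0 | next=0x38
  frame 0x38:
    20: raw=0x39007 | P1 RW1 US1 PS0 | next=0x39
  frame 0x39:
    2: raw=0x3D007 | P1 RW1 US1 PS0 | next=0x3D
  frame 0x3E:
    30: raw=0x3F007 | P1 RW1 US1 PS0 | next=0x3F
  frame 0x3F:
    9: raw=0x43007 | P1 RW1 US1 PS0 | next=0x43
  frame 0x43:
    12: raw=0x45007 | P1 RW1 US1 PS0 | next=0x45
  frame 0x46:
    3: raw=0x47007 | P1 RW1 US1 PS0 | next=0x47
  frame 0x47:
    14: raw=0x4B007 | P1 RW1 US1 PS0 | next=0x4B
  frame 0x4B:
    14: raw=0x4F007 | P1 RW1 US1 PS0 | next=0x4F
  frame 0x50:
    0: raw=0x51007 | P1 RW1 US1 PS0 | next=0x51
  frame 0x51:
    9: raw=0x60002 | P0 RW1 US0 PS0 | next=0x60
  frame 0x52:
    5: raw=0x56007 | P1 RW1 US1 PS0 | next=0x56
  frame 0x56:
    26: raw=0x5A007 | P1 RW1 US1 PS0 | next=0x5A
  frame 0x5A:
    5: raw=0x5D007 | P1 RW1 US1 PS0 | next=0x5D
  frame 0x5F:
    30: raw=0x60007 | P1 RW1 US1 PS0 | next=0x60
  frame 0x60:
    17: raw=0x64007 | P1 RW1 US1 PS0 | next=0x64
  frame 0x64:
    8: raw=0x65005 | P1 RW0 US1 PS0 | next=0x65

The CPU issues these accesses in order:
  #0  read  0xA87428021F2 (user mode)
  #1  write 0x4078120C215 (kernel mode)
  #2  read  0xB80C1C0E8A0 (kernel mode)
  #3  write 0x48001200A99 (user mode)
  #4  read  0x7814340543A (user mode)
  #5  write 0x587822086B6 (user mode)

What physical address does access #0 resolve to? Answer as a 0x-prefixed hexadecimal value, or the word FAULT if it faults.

Trace:
#0 VA=0xA87428021F2 (r,user):
  L0: frame=0x33 idx=21 entry=0x35007 [P=1 RW=1 US=1 PS=0]
  L1: frame=0x35 idx=29 entry=0x38007 [P=1 RW=1 US=1 PS=0]
  L2: frame=0x38 idx=20 entry=0x39007 [P=1 RW=1 US=1 PS=0]
  L3: frame=0x39 idx=2 entry=0x3D007 [P=1 RW=1 US=1 PS=0]
  → PA=0x3D1F2  (4 entries read)
#1 VA=0x4078120C215 (w,kernel):
  L0: frame=0x33 idx=8 entry=0x3E007 [P=1 RW=1 US=1 PS=0]
  L1: frame=0x3E idx=30 entry=0x3F007 [P=1 RW=1 US=1 PS=0]
  L2: frame=0x3F idx=9 entry=0x43007 [P=1 RW=1 US=1 PS=0]
  L3: frame=0x43 idx=12 entry=0x45007 [P=1 RW=1 US=1 PS=0]
  → PA=0x45215  (4 entries read)
#2 VA=0xB80C1C0E8A0 (r,kernel):
  L0: frame=0x33 idx=23 entry=0x46007 [P=1 RW=1 US=1 PS=0]
  L1: frame=0x46 idx=3 entry=0x47007 [P=1 RW=1 US=1 PS=0]
  L2: frame=0x47 idx=14 entry=0x4B007 [P=1 RW=1 US=1 PS=0]
  L3: frame=0x4B idx=14 entry=0x4F007 [P=1 RW=1 US=1 PS=0]
  → PA=0x4F8A0  (4 entries read)
#3 VA=0x48001200A99 (w,user):
  L0: frame=0x33 idx=9 entry=0x50007 [P=1 RW=1 US=1 PS=0]
  L1: frame=0x50 idx=0 entry=0x51007 [P=1 RW=1 US=1 PS=0]
  L2: frame=0x51 idx=9 entry=0x60002 [P=0 RW=1 US=0 PS=0]
  ⇒ fault: PAGE_NOT_PRESENT  — 3 lookups
#4 VA=0x7814340543A (r,user):
  L0: frame=0x33 idx=15 entry=0x52007 [P=1 RW=1 US=1 PS=0]
  L1: frame=0x52 idx=5 entry=0x56007 [P=1 RW=1 US=1 PS=0]
  L2: frame=0x56 idx=26 entry=0x5A007 [P=1 RW=1 US=1 PS=0]
  L3: frame=0x5A idx=5 entry=0x5D007 [P=1 RW=1 US=1 PS=0]
  → PA=0x5D43A  (4 entries read)
#5 VA=0x587822086B6 (w,user):
  L0: frame=0x33 idx=11 entry=0x5F007 [P=1 RW=1 US=1 PS=0]
  L1: frame=0x5F idx=30 entry=0x60007 [P=1 RW=1 US=1 PS=0]
  L2: frame=0x60 idx=17 entry=0x64007 [P=1 RW=1 US=1 PS=0]
  L3: frame=0x64 idx=8 entry=0x65005 [P=1 RW=0 US=1 PS=0]
  ⇒ fault: PROTECTION_VIOLATION  — 4 lookups

Access #0 PA: 0x3D1F2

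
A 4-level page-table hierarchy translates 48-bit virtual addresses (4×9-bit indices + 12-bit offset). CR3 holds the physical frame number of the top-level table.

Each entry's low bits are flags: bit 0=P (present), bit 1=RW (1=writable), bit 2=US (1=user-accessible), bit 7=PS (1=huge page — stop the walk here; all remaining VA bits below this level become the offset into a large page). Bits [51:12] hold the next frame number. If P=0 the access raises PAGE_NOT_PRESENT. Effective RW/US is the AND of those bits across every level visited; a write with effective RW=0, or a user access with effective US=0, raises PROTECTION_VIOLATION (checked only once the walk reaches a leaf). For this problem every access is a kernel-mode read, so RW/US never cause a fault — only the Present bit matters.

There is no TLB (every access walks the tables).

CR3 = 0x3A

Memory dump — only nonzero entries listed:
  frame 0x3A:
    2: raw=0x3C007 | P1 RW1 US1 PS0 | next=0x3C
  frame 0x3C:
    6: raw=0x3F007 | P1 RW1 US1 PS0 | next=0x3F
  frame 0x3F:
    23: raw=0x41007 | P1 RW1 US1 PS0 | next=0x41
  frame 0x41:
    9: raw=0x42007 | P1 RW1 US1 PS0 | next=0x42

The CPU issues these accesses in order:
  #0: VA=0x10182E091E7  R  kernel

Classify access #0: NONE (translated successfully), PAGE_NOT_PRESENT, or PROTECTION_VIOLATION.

Per-access translation:
#0 VA=0x10182E091E7 (r,kernel):
  L0 @0x3A[2] → 0x3C007  P=1,RW=1,US=1,PS=0
  L1 @0x3C[6] → 0x3F007  P=1,RW=1,US=1,PS=0
  L2 @0x3F[23] → 0x41007  P=1,RW=1,US=1,PS=0
  L3 @0x41[9] → 0x42007  P=1,RW=1,US=1,PS=0
  ✓ 0x421E7  — 4 lookups

Access #0 fault: NONE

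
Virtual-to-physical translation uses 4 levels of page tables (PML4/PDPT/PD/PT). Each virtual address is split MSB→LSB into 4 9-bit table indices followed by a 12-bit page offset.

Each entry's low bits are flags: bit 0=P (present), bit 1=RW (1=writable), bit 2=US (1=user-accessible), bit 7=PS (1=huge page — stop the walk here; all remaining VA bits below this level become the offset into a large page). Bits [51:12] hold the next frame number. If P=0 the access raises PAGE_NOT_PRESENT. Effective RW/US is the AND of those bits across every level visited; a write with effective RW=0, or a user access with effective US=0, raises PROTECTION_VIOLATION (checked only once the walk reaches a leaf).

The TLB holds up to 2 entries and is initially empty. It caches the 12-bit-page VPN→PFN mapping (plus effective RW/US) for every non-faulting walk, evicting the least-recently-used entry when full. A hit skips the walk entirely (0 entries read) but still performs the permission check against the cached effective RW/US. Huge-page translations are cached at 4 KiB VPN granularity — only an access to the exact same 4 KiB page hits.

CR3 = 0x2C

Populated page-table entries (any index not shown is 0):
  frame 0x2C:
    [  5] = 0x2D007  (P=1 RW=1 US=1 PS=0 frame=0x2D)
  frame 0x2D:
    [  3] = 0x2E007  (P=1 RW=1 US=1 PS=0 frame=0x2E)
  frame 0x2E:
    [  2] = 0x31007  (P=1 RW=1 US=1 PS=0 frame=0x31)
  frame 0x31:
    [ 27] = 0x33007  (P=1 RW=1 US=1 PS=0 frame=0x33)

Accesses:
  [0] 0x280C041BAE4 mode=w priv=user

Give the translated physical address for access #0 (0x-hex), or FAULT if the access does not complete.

Trace:
#0 VA=0x280C041BAE4 (w,user):
  L0: frame=0x2C idx=5 entry=0x2D007 [P=1 RW=1 US=1 PS=0]
  L1: frame=0x2D idx=3 entry=0x2E007 [P=1 RW=1 US=1 PS=0]
  L2: frame=0x2E idx=2 entry=0x31007 [P=1 RW=1 US=1 PS=0]
  L3: frame=0x31 idx=27 entry=0x33007 [P=1 RW=1 US=1 PS=0]
  ⇒ phys 0x33AE4  [4 reads]

Access #0 PA: 0x33AE4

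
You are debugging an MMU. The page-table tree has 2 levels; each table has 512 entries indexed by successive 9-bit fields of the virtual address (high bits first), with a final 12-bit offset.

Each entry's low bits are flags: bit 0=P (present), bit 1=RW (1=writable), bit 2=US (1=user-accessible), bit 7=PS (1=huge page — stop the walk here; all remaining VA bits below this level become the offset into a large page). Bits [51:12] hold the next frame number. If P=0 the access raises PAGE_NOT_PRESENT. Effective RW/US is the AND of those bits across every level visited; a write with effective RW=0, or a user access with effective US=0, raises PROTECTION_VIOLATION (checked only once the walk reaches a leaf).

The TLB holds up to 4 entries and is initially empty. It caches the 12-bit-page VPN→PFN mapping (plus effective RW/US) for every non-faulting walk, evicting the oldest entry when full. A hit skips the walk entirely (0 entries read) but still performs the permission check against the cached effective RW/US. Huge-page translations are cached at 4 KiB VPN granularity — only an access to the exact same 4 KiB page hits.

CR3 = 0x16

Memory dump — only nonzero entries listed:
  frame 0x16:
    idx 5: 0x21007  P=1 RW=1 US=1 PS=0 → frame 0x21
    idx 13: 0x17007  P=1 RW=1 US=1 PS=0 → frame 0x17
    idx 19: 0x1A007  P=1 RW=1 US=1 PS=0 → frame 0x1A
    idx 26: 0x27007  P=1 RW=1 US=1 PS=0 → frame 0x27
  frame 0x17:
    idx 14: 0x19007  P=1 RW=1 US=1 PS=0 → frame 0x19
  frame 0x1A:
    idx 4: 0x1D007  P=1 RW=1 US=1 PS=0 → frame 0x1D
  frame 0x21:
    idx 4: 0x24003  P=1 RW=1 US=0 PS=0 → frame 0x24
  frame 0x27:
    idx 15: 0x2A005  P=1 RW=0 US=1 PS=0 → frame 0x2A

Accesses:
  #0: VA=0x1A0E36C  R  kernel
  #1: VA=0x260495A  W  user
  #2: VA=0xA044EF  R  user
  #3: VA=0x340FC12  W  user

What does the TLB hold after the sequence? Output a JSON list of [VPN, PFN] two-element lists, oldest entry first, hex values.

Walk each access:
#0 VA=0x1A0E36C (r,kernel):
  L0 @0x16[13] → 0x17007  P=1,RW=1,US=1,PS=0
  L1 @0x17[14] → 0x19007  P=1,RW=1,US=1,PS=0
  → PA=0x1936C  (2 entries read)
#1 VA=0x260495A (w,user):
  L0 @0x16[19] → 0x1A007  P=1,RW=1,US=1,PS=0
  L1 @0x1A[4] → 0x1D007  P=1,RW=1,US=1,PS=0
  → PA=0x1D95A  (2 entries read)
#2 VA=0xA044EF (r,user):
  L0 @0x16[5] → 0x21007  P=1,RW=1,US=1,PS=0
  L1 @0x21[4] → 0x24003  P=1,RW=1,US=0,PS=0
  → PROTECTION_VIOLATION  (2 entries read)
#3 VA=0x340FC12 (w,user):
  L0 @0x16[26] → 0x27007  P=1,RW=1,US=1,PS=0
  L1 @0x27[15] → 0x2A005  P=1,RW=0,US=1,PS=0
  → PROTECTION_VIOLATION  (2 entries read)

TLB: [["0x1A0E", "0x19"], ["0x2604", "0x1D"]]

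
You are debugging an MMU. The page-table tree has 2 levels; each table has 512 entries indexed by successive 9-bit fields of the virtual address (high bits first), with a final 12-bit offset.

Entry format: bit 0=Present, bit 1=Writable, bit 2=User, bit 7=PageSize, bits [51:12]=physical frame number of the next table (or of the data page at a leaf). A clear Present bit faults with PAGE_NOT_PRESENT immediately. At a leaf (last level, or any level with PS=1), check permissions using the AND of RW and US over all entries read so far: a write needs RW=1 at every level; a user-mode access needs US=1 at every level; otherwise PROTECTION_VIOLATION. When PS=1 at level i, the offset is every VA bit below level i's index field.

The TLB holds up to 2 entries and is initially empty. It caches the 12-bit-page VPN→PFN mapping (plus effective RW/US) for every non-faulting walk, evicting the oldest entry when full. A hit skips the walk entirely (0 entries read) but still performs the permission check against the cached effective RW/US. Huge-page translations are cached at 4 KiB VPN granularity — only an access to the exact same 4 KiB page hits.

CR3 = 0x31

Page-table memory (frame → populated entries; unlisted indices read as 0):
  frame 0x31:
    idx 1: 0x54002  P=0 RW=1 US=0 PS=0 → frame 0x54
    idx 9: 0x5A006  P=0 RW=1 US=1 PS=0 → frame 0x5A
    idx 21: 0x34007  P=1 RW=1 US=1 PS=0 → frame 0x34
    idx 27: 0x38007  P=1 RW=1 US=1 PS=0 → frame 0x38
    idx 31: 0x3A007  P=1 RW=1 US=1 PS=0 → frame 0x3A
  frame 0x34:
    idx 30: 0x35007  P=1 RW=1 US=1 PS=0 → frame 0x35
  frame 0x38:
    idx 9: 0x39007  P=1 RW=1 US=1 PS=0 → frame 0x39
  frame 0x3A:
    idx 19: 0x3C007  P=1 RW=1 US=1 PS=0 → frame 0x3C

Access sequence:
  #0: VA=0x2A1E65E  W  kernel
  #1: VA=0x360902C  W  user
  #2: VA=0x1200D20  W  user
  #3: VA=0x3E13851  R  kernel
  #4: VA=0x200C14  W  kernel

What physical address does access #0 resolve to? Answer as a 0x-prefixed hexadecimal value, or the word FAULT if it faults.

Walk each access:
#0 VA=0x2A1E65E (w,kernel):
  L0: frame=0x31 idx=21 entry=0x34007 [P=1 RW=1 US=1 PS=0]
  L1: frame=0x34 idx=30 entry=0x35007 [P=1 RW=1 US=1 PS=0]
  ⇒ phys 0x3565E  [2 reads]
#1 VA=0x360902C (w,user):
  L0: frame=0x31 idx=27 entry=0x38007 [P=1 RW=1 US=1 PS=0]
  L1: frame=0x38 idx=9 entry=0x39007 [P=1 RW=1 US=1 PS=0]
  ⇒ phys 0x3902C  [2 reads]
#2 VA=0x1200D20 (w,user):
  L0: frame=0x31 idx=9 entry=0x5A006 [P=0 RW=1 US=1 PS=0]
  → PAGE_NOT_PRESENT  (1 entries read)
#3 VA=0x3E13851 (r,kernel):
  L0: frame=0x31 idx=31 entry=0x3A007 [P=1 RW=1 US=1 PS=0]
  L1: frame=0x3A idx=19 entry=0x3C007 [P=1 RW=1 US=1 PS=0]
  ⇒ phys 0x3C851  [2 reads]
#4 VA=0x200C14 (w,kernel):
  L0: frame=0x31 idx=1 entry=0x54002 [P=0 RW=1 US=0 PS=0]
  → PAGE_NOT_PRESENT  (1 entries read)

Access #0 PA: 0x3565E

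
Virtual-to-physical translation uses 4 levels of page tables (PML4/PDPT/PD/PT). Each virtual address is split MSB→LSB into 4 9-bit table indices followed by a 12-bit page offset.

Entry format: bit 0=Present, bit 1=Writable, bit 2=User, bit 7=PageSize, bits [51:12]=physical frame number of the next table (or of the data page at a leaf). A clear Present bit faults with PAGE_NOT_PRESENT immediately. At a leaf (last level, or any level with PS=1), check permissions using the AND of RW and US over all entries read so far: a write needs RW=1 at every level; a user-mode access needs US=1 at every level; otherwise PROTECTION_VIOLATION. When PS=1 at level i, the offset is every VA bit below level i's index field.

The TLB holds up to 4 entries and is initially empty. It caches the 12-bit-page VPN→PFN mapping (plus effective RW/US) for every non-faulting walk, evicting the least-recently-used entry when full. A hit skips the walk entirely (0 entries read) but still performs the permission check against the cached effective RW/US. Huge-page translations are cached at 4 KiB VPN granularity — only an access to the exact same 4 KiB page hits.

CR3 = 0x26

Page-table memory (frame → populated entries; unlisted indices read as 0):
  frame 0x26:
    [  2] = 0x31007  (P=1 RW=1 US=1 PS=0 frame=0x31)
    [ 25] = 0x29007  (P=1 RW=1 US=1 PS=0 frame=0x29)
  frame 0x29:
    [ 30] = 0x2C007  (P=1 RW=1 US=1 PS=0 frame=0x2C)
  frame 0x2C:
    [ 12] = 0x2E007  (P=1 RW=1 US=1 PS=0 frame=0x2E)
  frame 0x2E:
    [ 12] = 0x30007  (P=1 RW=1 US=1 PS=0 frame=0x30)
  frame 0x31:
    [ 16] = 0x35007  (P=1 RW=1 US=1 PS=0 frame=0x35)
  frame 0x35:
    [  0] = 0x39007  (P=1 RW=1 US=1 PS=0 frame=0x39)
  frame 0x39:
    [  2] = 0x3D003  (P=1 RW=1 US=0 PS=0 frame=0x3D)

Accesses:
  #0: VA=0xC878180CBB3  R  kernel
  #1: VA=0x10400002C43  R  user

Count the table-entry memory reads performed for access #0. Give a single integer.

Walk each access:
#0 VA=0xC878180CBB3 (r,kernel):
  [0] read 0x26 idx=25: raw=0x29007 flags P=1 W=1 U=1 S=0
  [1] read 0x29 idx=30: raw=0x2C007 flags P=1 W=1 U=1 S=0
  [2] read 0x2C idx=12: raw=0x2E007 flags P=1 W=1 U=1 S=0
  [3] read 0x2E idx=12: raw=0x30007 flags P=1 W=1 U=1 S=0
  ✓ 0x30BB3  — 4 lookups
#1 VA=0x10400002C43 (r,user):
  [0] read 0x26 idx=2: raw=0x31007 flags P=1 W=1 U=1 S=0
  [1] read 0x31 idx=16: raw=0x35007 flags P=1 W=1 U=1 S=0
  [2] read 0x35 idx=0: raw=0x39007 flags P=1 W=1 U=1 S=0
  [3] read 0x39 idx=2: raw=0x3D003 flags P=1 W=1 U=0 S=0
  → PROTECTION_VIOLATION  (4 entries read)

Entries read for #0: 4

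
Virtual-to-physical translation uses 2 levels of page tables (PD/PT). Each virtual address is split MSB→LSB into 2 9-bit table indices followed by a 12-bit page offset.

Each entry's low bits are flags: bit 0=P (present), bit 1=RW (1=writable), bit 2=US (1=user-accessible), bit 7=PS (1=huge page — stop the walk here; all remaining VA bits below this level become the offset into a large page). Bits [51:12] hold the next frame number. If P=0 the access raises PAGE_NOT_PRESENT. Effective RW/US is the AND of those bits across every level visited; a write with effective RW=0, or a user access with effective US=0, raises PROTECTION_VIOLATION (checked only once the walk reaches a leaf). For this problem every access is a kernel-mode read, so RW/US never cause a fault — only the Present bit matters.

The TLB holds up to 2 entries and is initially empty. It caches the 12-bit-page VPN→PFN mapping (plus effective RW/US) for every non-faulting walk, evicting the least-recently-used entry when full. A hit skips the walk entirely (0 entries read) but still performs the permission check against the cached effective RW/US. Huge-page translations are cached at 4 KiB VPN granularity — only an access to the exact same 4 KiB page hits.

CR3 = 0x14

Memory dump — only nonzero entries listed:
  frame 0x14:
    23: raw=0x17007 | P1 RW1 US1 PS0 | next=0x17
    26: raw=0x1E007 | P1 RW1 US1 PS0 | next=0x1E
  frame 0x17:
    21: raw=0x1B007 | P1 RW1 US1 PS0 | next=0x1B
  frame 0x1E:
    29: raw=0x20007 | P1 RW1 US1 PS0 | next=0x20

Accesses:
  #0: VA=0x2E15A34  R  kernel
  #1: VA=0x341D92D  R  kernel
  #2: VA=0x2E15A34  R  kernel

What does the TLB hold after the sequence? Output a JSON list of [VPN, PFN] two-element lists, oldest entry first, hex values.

Walk each access:
#0 VA=0x2E15A34 (r,kernel):
  L0: frame=0x14 idx=23 entry=0x17007 [P=1 RW=1 US=1 PS=0]
  L1: frame=0x17 idx=21 entry=0x1B007 [P=1 RW=1 US=1 PS=0]
  ⇒ phys 0x1BA34  [2 reads]
#1 VA=0x341D92D (r,kernel):
  L0: frame=0x14 idx=26 entry=0x1E007 [P=1 RW=1 US=1 PS=0]
  L1: frame=0x1E idx=29 entry=0x20007 [P=1 RW=1 US=1 PS=0]
  ⇒ phys 0x2092D  [2 reads]
#2 VA=0x2E15A34 (r,kernel):
  TLB hit vpn=0x2E15 → PA=0x1BA34

TLB: [["0x341D", "0x20"], ["0x2E15", "0x1B"]]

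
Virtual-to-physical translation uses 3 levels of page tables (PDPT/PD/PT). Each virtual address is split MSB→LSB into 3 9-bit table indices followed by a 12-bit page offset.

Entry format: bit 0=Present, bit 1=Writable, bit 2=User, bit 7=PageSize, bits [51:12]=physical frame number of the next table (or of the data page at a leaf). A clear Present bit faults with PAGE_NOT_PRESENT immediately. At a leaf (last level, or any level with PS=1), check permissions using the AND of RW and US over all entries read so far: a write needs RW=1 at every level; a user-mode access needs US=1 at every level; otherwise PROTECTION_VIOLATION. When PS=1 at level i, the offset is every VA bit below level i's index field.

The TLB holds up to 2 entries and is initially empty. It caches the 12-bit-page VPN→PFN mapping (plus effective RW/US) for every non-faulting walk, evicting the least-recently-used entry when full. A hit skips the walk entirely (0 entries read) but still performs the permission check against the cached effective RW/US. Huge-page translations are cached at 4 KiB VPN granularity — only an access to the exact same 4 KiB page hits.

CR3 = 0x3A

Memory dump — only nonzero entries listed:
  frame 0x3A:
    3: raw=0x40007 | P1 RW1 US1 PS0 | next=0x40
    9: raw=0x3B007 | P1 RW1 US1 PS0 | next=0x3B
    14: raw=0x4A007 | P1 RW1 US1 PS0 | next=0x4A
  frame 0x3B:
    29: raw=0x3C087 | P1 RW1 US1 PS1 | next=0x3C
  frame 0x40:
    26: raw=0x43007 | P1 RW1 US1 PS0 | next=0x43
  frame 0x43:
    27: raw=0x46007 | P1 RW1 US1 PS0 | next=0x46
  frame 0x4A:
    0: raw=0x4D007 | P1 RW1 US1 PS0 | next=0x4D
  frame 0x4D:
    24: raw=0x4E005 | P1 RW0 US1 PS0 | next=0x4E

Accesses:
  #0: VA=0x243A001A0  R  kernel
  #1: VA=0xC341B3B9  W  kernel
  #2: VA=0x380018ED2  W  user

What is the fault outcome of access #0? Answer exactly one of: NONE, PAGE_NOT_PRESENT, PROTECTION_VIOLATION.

Trace:
#0 VA=0x243A001A0 (r,kernel):
  [0] read 0x3A idx=9: raw=0x3B007 flags P=1 W=1 U=1 S=0
  [1] read 0x3B idx=29: raw=0x3C087 flags P=1 W=1 U=1 S=1
  → PA=0x3C1A0 (huge @L1)  (2 entries read)
#1 VA=0xC341B3B9 (w,kernel):
  [0] read 0x3A idx=3: raw=0x40007 flags P=1 W=1 U=1 S=0
  [1] read 0x40 idx=26: raw=0x43007 flags P=1 W=1 U=1 S=0
  [2] read 0x43 idx=27: raw=0x46007 flags P=1 W=1 U=1 S=0
  → PA=0x463B9  (3 entries read)
#2 VA=0x380018ED2 (w,user):
  [0] read 0x3A idx=14: raw=0x4A007 flags P=1 W=1 U=1 S=0
  [1] read 0x4A idx=0: raw=0x4D007 flags P=1 W=1 U=1 S=0
  [2] read 0x4D idx=24: raw=0x4E005 flags P=1 W=0 U=1 S=0
  ✗ PROTECTION_VIOLATION  [3 reads]

Access #0 fault: NONE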